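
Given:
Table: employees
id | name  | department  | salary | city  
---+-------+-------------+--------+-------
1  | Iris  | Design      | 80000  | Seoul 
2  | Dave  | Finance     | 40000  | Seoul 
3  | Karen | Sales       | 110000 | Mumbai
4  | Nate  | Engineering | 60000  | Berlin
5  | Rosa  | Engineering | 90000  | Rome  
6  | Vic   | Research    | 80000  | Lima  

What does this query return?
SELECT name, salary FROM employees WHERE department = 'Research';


Filtering: department = 'Research'
Matching rows: 1

1 rows:
Vic, 80000


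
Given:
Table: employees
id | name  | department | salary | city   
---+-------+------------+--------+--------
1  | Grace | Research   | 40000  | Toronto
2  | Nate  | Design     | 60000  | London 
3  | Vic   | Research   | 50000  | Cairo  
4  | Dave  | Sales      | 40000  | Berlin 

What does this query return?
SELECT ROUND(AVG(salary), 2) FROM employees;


SUM(salary) = 190000
COUNT = 4
ROUND(AVG, 2) = ROUND(190000 / 4, 2) = 47500.0

47500.0


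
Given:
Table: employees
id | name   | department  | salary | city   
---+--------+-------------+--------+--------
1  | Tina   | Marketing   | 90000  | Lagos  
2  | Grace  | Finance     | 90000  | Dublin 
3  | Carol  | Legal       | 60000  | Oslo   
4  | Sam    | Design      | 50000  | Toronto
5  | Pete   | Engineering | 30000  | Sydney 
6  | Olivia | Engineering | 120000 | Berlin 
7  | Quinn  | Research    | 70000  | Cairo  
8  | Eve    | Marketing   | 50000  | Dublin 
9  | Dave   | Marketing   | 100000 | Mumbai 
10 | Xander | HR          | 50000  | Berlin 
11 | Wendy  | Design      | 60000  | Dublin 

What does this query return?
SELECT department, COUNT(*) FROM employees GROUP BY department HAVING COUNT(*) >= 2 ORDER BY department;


Groups with count >= 2:
  Design: 2 -> PASS
  Engineering: 2 -> PASS
  Marketing: 3 -> PASS
  Finance: 1 -> filtered out
  HR: 1 -> filtered out
  Legal: 1 -> filtered out
  Research: 1 -> filtered out


3 groups:
Design, 2
Engineering, 2
Marketing, 3


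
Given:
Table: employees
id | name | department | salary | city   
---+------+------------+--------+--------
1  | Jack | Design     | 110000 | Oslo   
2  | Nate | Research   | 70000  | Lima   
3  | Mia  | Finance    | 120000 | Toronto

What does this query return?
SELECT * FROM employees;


SELECT * returns all 3 rows with all columns

3 rows:
1, Jack, Design, 110000, Oslo
2, Nate, Research, 70000, Lima
3, Mia, Finance, 120000, Toronto


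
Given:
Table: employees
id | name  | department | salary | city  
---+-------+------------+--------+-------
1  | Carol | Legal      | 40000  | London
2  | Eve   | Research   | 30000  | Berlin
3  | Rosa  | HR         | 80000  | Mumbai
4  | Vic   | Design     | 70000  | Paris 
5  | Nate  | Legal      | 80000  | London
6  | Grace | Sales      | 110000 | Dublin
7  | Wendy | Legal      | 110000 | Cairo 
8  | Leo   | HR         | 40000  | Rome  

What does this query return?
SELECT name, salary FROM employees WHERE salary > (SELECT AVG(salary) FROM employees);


Subquery: AVG(salary) = 70000.0
Filtering: salary > 70000.0
  Rosa (80000) -> MATCH
  Nate (80000) -> MATCH
  Grace (110000) -> MATCH
  Wendy (110000) -> MATCH


4 rows:
Rosa, 80000
Nate, 80000
Grace, 110000
Wendy, 110000


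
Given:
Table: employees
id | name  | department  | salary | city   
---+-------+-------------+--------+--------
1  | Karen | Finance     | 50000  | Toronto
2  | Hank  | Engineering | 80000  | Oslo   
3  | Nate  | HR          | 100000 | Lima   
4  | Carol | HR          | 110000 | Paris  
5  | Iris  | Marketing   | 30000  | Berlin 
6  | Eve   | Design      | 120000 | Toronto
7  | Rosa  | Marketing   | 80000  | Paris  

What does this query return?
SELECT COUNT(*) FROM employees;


COUNT(*) counts all rows

7


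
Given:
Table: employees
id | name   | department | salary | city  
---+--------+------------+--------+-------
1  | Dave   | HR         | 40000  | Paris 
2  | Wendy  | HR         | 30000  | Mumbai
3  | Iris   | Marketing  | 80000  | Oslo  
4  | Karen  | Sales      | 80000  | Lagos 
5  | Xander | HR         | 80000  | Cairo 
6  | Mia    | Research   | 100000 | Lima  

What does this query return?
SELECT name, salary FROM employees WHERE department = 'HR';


Filtering: department = 'HR'
Matching rows: 3

3 rows:
Dave, 40000
Wendy, 30000
Xander, 80000


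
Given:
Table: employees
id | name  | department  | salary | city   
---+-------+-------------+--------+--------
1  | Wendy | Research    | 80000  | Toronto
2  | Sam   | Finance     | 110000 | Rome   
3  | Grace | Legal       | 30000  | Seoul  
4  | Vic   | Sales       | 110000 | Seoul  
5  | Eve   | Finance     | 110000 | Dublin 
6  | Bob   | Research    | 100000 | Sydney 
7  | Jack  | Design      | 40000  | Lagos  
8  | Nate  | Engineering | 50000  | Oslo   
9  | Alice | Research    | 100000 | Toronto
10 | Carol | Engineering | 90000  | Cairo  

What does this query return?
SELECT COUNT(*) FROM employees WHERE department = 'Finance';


Counting rows where department = 'Finance'
  Sam -> MATCH
  Eve -> MATCH


2


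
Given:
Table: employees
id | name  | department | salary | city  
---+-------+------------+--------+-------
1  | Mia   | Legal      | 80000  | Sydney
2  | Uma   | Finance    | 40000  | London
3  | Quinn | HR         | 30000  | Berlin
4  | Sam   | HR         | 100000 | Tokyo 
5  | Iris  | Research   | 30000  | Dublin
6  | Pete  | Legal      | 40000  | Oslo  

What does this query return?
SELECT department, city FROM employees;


Projecting columns: department, city

6 rows:
Legal, Sydney
Finance, London
HR, Berlin
HR, Tokyo
Research, Dublin
Legal, Oslo


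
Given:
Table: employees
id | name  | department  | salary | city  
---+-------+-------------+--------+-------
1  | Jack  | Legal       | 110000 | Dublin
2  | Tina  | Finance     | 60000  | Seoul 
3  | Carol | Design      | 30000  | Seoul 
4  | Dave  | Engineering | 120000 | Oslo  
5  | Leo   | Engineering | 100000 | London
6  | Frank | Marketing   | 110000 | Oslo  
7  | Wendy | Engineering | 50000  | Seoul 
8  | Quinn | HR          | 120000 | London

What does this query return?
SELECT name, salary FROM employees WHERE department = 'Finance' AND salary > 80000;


Filtering: department = 'Finance' AND salary > 80000
Matching: 0 rows

Empty result set (0 rows)


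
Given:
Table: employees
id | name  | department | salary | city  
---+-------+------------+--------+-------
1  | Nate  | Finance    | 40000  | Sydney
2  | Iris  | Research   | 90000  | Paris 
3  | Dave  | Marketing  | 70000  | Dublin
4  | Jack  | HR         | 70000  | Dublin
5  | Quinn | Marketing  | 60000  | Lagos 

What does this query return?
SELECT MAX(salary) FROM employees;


Salaries: 40000, 90000, 70000, 70000, 60000
MAX = 90000

90000


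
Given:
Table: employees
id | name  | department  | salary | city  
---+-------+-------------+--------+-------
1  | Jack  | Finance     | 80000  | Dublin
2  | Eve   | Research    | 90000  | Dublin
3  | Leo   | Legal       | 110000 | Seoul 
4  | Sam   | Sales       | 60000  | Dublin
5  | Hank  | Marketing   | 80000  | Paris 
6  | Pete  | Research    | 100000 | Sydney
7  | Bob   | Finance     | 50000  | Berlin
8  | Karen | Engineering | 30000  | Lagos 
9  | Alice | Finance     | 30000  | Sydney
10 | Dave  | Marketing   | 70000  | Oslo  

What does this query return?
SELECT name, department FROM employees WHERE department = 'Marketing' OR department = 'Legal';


Filtering: department = 'Marketing' OR 'Legal'
Matching: 3 rows

3 rows:
Leo, Legal
Hank, Marketing
Dave, Marketing


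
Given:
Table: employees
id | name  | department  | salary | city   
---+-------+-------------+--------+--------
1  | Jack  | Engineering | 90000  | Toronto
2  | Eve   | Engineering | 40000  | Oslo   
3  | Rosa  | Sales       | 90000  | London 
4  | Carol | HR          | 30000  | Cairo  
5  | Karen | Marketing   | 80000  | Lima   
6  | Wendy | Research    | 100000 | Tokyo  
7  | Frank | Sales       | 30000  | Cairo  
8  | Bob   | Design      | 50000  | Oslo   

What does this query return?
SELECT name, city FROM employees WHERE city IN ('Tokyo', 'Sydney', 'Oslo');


Filtering: city IN ('Tokyo', 'Sydney', 'Oslo')
Matching: 3 rows

3 rows:
Eve, Oslo
Wendy, Tokyo
Bob, Oslo


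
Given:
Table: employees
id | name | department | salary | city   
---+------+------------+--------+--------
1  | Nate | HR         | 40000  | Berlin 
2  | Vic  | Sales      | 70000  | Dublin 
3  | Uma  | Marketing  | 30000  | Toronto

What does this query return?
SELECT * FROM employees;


SELECT * returns all 3 rows with all columns

3 rows:
1, Nate, HR, 40000, Berlin
2, Vic, Sales, 70000, Dublin
3, Uma, Marketing, 30000, Toronto


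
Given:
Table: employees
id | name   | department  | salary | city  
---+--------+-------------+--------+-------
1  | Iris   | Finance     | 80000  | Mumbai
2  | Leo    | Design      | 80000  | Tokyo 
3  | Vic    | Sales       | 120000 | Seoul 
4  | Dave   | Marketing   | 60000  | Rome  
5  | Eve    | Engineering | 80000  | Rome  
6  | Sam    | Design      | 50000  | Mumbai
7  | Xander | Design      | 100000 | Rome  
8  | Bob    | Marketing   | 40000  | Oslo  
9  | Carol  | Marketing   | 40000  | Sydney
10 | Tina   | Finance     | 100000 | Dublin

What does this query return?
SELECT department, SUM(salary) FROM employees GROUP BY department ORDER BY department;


Summing salary within each department:
  Design: 80000 + 50000 + 100000 = 230000
  Engineering: 80000 = 80000
  Finance: 80000 + 100000 = 180000
  Marketing: 60000 + 40000 + 40000 = 140000
  Sales: 120000 = 120000


5 groups:
Design, 230000
Engineering, 80000
Finance, 180000
Marketing, 140000
Sales, 120000


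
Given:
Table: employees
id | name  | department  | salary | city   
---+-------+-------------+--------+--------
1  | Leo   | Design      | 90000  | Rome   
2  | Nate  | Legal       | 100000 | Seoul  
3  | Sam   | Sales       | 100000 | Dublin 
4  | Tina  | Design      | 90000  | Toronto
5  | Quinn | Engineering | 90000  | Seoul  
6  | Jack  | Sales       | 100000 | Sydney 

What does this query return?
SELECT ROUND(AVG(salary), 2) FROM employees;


SUM(salary) = 570000
COUNT = 6
ROUND(AVG, 2) = ROUND(570000 / 6, 2) = 95000.0

95000.0


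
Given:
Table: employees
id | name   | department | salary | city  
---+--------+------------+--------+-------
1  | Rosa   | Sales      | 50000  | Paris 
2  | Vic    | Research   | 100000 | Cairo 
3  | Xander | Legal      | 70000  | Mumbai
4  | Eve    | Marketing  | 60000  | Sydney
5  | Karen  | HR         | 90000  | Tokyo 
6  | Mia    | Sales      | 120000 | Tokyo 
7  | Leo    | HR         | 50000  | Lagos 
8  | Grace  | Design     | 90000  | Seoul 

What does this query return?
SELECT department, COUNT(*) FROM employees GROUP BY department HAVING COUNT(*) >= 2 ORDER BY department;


Groups with count >= 2:
  HR: 2 -> PASS
  Sales: 2 -> PASS
  Design: 1 -> filtered out
  Legal: 1 -> filtered out
  Marketing: 1 -> filtered out
  Research: 1 -> filtered out


2 groups:
HR, 2
Sales, 2


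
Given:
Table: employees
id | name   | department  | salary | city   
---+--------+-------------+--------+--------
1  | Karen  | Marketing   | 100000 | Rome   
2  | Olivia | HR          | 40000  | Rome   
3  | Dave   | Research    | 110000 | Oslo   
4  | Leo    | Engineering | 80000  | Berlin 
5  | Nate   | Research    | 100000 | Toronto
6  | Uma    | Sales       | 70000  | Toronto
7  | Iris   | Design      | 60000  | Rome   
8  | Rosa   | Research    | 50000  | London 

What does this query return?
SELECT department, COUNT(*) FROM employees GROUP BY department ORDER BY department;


Assigning each row to its department group:
  Karen -> Marketing
  Olivia -> HR
  Dave -> Research
  Leo -> Engineering
  Nate -> Research
  Uma -> Sales
  Iris -> Design
  Rosa -> Research


6 groups:
Design, 1
Engineering, 1
HR, 1
Marketing, 1
Research, 3
Sales, 1


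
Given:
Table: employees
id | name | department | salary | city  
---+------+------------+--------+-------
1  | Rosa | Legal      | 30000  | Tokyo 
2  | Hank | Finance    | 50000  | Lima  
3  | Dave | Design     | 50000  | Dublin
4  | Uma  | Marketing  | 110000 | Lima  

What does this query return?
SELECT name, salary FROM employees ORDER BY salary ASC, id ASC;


Sorting by salary ASC, then id ASC for ties

4 rows:
Rosa, 30000
Hank, 50000
Dave, 50000
Uma, 110000


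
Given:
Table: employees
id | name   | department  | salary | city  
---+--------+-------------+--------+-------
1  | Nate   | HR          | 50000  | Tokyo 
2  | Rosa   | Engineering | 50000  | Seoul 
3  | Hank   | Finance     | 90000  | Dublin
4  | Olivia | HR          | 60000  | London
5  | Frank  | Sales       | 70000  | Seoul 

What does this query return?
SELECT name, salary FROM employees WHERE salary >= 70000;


Filtering: salary >= 70000
Matching: 2 rows

2 rows:
Hank, 90000
Frank, 70000


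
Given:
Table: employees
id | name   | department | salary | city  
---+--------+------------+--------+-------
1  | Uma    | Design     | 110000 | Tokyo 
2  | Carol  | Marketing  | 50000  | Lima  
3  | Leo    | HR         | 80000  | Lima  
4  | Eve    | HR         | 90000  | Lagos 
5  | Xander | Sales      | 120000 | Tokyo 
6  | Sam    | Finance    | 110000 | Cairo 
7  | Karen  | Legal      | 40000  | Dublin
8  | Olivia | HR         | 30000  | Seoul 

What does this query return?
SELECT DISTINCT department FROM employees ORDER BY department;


All 'department' values (row order): Design, Marketing, HR, HR, Sales, Finance, Legal, HR
Removing duplicates leaves 6 unique value(s).

6 values:
Design
Finance
HR
Legal
Marketing
Sales


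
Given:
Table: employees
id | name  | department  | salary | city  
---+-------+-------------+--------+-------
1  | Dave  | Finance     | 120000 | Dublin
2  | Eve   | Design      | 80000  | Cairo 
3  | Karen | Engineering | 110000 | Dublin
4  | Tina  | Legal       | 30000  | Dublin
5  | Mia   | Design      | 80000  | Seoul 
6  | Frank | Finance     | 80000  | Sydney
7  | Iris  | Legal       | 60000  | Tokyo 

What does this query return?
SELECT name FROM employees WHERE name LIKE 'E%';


LIKE 'E%' matches names starting with 'E'
Matching: 1

1 rows:
Eve


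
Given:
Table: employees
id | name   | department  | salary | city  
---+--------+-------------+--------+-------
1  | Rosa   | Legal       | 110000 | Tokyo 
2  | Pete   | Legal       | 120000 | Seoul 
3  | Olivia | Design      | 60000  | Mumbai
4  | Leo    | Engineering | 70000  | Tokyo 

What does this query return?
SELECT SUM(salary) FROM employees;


SUM(salary) = 110000 + 120000 + 60000 + 70000 = 360000

360000


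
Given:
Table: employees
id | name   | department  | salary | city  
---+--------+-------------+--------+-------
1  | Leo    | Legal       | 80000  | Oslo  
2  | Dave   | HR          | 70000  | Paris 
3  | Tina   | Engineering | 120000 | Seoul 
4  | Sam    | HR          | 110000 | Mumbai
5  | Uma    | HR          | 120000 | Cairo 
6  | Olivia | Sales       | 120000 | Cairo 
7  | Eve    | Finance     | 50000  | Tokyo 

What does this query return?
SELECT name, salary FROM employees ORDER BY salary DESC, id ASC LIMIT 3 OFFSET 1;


Sort by salary DESC (id ASC tiebreak), then skip 1 and take 3
Rows 2 through 4

3 rows:
Uma, 120000
Olivia, 120000
Sam, 110000


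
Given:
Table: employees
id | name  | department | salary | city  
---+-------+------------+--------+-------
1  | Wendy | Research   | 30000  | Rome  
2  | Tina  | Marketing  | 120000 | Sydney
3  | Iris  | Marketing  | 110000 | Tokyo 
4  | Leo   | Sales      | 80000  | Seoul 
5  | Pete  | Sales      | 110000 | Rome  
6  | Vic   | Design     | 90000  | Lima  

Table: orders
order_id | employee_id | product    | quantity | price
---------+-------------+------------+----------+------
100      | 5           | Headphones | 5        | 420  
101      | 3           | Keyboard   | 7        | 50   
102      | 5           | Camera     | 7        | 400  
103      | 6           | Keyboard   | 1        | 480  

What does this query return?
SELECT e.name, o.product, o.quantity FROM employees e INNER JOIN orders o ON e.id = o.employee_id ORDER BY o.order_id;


Joining employees.id = orders.employee_id:
  employee Pete (id=5) -> order Headphones
  employee Iris (id=3) -> order Keyboard
  employee Pete (id=5) -> order Camera
  employee Vic (id=6) -> order Keyboard


4 rows:
Pete, Headphones, 5
Iris, Keyboard, 7
Pete, Camera, 7
Vic, Keyboard, 1


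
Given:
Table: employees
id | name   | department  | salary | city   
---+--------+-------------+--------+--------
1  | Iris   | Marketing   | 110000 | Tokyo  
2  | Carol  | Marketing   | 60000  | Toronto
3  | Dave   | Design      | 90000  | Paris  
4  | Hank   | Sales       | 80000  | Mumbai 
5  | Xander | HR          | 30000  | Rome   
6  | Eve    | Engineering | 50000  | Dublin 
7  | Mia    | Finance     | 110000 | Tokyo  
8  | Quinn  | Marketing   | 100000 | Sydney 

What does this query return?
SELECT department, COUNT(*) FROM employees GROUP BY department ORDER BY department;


Assigning each row to its department group:
  Iris -> Marketing
  Carol -> Marketing
  Dave -> Design
  Hank -> Sales
  Xander -> HR
  Eve -> Engineering
  Mia -> Finance
  Quinn -> Marketing


6 groups:
Design, 1
Engineering, 1
Finance, 1
HR, 1
Marketing, 3
Sales, 1


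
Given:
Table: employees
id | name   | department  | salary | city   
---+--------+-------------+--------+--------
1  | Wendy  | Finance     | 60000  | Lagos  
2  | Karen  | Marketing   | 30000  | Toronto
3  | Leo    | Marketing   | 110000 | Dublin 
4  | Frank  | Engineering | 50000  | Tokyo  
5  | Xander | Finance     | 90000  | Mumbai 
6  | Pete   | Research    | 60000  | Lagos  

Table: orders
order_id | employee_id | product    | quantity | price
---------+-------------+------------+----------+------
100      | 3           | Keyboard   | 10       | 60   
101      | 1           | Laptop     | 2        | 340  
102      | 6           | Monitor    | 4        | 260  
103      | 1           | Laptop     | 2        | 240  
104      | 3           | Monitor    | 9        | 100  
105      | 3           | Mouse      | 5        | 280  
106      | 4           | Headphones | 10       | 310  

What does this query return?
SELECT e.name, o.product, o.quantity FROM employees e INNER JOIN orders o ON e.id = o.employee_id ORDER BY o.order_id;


Joining employees.id = orders.employee_id:
  employee Leo (id=3) -> order Keyboard
  employee Wendy (id=1) -> order Laptop
  employee Pete (id=6) -> order Monitor
  employee Wendy (id=1) -> order Laptop
  employee Leo (id=3) -> order Monitor
  employee Leo (id=3) -> order Mouse
  employee Frank (id=4) -> order Headphones


7 rows:
Leo, Keyboard, 10
Wendy, Laptop, 2
Pete, Monitor, 4
Wendy, Laptop, 2
Leo, Monitor, 9
Leo, Mouse, 5
Frank, Headphones, 10


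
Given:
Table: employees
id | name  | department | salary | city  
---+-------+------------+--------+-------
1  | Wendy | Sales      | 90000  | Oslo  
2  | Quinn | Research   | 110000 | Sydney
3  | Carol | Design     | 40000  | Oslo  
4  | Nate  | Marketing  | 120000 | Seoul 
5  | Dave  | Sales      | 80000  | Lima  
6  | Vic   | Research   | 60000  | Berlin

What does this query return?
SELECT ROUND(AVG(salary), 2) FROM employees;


SUM(salary) = 500000
COUNT = 6
ROUND(AVG, 2) = ROUND(500000 / 6, 2) = 83333.33

83333.33


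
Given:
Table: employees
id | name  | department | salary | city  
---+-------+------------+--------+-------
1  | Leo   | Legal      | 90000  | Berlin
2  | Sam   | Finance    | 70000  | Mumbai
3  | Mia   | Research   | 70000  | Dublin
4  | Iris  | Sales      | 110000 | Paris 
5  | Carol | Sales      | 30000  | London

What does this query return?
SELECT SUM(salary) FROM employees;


SUM(salary) = 90000 + 70000 + 70000 + 110000 + 30000 = 370000

370000


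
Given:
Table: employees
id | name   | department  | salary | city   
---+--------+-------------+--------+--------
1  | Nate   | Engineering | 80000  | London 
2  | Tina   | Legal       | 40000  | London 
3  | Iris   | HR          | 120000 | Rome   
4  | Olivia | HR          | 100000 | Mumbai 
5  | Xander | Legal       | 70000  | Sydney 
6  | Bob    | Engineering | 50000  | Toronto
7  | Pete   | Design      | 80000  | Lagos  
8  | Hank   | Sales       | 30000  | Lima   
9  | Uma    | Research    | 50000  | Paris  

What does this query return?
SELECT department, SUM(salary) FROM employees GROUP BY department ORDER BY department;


Summing salary within each department:
  Design: 80000 = 80000
  Engineering: 80000 + 50000 = 130000
  HR: 120000 + 100000 = 220000
  Legal: 40000 + 70000 = 110000
  Research: 50000 = 50000
  Sales: 30000 = 30000


6 groups:
Design, 80000
Engineering, 130000
HR, 220000
Legal, 110000
Research, 50000
Sales, 30000


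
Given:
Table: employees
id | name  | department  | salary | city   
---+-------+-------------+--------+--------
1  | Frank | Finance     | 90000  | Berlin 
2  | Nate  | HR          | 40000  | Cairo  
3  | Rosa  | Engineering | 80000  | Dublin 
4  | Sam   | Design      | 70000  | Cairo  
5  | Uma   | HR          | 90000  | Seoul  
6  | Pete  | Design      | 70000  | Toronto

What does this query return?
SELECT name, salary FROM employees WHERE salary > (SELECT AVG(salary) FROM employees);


Subquery: AVG(salary) = 73333.33
Filtering: salary > 73333.33
  Frank (90000) -> MATCH
  Rosa (80000) -> MATCH
  Uma (90000) -> MATCH


3 rows:
Frank, 90000
Rosa, 80000
Uma, 90000


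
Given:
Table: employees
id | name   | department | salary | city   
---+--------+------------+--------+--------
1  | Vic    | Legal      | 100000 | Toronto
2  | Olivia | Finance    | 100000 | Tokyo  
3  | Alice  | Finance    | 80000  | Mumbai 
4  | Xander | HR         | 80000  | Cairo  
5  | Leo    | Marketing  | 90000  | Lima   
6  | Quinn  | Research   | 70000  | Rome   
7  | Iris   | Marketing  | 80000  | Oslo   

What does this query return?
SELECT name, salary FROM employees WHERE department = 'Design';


Filtering: department = 'Design'
Matching rows: 0

Empty result set (0 rows)


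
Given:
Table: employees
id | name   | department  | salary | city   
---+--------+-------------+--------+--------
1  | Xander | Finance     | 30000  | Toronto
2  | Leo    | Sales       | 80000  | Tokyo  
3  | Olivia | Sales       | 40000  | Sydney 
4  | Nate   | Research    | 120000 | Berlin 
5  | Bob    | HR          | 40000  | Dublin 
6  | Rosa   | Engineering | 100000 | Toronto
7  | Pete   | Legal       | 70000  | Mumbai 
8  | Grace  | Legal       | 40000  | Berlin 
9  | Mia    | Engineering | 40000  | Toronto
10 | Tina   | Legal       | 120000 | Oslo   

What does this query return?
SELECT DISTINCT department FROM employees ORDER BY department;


All 'department' values (row order): Finance, Sales, Sales, Research, HR, Engineering, Legal, Legal, Engineering, Legal
Removing duplicates leaves 6 unique value(s).

6 values:
Engineering
Finance
HR
Legal
Research
Sales


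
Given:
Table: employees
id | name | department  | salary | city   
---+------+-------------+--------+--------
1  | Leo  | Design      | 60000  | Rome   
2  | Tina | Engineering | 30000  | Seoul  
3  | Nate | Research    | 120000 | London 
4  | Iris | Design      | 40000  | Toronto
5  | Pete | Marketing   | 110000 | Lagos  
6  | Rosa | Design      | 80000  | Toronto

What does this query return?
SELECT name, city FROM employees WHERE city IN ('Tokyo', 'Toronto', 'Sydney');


Filtering: city IN ('Tokyo', 'Toronto', 'Sydney')
Matching: 2 rows

2 rows:
Iris, Toronto
Rosa, Toronto


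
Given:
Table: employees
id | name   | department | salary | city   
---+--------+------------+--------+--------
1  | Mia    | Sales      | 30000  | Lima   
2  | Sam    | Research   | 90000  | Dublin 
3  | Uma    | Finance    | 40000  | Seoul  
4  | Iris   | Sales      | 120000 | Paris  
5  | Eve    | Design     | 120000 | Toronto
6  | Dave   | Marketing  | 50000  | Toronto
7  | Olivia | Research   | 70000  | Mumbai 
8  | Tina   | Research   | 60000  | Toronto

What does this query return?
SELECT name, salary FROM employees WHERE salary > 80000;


Filtering: salary > 80000
Matching: 3 rows

3 rows:
Sam, 90000
Iris, 120000
Eve, 120000


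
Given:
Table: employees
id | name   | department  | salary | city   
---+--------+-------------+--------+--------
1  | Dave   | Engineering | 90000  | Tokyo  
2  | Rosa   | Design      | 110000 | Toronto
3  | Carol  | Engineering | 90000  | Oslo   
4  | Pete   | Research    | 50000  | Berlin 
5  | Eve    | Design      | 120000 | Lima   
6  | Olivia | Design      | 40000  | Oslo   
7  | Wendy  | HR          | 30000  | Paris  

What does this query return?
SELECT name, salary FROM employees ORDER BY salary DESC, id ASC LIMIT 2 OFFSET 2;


Sort by salary DESC (id ASC tiebreak), then skip 2 and take 2
Rows 3 through 4

2 rows:
Dave, 90000
Carol, 90000


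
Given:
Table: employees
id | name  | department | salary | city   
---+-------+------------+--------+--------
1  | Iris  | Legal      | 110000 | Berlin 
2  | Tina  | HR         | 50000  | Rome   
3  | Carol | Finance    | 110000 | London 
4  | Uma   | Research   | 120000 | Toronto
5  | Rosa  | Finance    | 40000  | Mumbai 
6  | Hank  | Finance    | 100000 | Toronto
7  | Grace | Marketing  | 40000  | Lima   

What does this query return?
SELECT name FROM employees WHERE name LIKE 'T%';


LIKE 'T%' matches names starting with 'T'
Matching: 1

1 rows:
Tina


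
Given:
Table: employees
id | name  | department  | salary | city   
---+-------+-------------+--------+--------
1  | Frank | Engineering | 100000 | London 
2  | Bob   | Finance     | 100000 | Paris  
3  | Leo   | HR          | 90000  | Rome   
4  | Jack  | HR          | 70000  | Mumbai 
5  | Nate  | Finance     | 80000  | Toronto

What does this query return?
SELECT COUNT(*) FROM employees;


COUNT(*) counts all rows

5


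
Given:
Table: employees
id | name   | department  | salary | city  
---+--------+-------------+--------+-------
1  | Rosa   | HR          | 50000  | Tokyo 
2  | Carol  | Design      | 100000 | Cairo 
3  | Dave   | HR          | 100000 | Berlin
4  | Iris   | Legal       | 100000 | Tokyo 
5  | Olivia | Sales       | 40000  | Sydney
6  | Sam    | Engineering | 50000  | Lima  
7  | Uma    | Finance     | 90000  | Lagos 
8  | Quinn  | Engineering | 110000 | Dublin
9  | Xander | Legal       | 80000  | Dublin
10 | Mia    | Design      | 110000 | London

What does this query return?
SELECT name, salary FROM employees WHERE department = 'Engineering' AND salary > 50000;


Filtering: department = 'Engineering' AND salary > 50000
Matching: 1 rows

1 rows:
Quinn, 110000


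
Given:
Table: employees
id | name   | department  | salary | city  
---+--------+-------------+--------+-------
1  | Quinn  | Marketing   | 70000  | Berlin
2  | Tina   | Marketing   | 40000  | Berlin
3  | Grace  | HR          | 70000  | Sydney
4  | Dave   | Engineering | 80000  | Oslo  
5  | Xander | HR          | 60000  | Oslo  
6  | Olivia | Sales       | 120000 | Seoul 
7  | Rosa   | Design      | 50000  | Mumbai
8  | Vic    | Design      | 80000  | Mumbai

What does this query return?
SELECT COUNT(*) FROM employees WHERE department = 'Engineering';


Counting rows where department = 'Engineering'
  Dave -> MATCH


1


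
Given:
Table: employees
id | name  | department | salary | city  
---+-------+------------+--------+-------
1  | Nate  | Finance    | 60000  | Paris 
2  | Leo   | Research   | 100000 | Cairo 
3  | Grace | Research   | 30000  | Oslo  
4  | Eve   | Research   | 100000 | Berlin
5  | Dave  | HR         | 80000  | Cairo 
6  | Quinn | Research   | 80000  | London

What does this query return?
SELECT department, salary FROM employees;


Projecting columns: department, salary

6 rows:
Finance, 60000
Research, 100000
Research, 30000
Research, 100000
HR, 80000
Research, 80000


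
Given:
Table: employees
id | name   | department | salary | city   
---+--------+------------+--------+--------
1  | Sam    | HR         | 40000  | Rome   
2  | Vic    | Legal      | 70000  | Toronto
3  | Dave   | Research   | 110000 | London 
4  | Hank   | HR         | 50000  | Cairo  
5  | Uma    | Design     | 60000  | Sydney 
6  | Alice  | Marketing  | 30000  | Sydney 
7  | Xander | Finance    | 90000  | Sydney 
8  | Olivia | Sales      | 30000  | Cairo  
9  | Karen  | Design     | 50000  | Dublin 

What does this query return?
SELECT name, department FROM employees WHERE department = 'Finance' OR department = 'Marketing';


Filtering: department = 'Finance' OR 'Marketing'
Matching: 2 rows

2 rows:
Alice, Marketing
Xander, Finance


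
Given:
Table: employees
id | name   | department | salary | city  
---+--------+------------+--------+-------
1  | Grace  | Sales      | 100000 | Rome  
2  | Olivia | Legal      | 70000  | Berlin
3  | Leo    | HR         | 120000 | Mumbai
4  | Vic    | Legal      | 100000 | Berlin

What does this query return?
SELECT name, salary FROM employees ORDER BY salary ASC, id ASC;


Sorting by salary ASC, then id ASC for ties

4 rows:
Olivia, 70000
Grace, 100000
Vic, 100000
Leo, 120000


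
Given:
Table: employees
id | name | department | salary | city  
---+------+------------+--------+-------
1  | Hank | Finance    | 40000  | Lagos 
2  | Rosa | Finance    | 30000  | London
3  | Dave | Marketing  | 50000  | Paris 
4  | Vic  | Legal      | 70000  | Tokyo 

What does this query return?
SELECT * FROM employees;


SELECT * returns all 4 rows with all columns

4 rows:
1, Hank, Finance, 40000, Lagos
2, Rosa, Finance, 30000, London
3, Dave, Marketing, 50000, Paris
4, Vic, Legal, 70000, Tokyo


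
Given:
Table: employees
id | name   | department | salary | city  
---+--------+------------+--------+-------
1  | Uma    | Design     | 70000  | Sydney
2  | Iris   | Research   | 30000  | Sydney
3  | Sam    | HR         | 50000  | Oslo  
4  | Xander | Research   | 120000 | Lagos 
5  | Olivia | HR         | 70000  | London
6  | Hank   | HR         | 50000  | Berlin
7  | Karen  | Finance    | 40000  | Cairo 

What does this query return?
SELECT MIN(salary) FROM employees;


Salaries: 70000, 30000, 50000, 120000, 70000, 50000, 40000
MIN = 30000

30000


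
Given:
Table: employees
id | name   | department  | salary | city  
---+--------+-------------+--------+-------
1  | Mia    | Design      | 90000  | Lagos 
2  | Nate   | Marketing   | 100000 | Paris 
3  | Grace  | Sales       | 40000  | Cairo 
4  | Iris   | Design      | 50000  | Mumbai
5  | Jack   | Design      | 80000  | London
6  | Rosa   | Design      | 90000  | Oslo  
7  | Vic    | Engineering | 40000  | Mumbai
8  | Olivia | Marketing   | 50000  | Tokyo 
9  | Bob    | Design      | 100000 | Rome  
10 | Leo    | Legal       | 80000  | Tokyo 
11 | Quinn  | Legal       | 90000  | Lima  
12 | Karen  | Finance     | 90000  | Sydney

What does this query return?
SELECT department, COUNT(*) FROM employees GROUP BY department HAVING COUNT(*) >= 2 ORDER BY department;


Groups with count >= 2:
  Design: 5 -> PASS
  Legal: 2 -> PASS
  Marketing: 2 -> PASS
  Engineering: 1 -> filtered out
  Finance: 1 -> filtered out
  Sales: 1 -> filtered out


3 groups:
Design, 5
Legal, 2
Marketing, 2


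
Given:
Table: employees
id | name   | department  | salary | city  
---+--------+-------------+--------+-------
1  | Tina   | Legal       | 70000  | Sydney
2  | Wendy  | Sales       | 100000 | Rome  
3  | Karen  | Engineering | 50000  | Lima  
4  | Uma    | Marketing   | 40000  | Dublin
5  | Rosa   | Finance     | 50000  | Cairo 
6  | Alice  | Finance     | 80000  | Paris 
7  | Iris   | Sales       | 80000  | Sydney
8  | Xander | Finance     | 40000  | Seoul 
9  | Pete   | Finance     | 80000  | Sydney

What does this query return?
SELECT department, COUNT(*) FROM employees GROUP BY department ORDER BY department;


Assigning each row to its department group:
  Tina -> Legal
  Wendy -> Sales
  Karen -> Engineering
  Uma -> Marketing
  Rosa -> Finance
  Alice -> Finance
  Iris -> Sales
  Xander -> Finance
  Pete -> Finance


5 groups:
Engineering, 1
Finance, 4
Legal, 1
Marketing, 1
Sales, 2


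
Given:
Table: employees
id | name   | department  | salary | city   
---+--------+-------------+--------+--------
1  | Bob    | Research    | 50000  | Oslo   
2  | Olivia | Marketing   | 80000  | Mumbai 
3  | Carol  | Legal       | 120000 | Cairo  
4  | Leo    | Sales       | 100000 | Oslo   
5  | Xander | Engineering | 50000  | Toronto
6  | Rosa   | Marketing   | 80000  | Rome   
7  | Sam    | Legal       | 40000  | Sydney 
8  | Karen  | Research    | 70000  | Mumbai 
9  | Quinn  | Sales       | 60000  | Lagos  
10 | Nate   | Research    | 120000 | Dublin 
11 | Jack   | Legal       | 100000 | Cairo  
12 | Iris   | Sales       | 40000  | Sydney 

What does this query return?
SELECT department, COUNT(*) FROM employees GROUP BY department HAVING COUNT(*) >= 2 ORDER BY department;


Groups with count >= 2:
  Legal: 3 -> PASS
  Marketing: 2 -> PASS
  Research: 3 -> PASS
  Sales: 3 -> PASS
  Engineering: 1 -> filtered out


4 groups:
Legal, 3
Marketing, 2
Research, 3
Sales, 3


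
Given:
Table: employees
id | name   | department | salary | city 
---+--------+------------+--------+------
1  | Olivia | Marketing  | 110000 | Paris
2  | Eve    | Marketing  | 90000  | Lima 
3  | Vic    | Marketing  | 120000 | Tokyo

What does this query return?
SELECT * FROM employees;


SELECT * returns all 3 rows with all columns

3 rows:
1, Olivia, Marketing, 110000, Paris
2, Eve, Marketing, 90000, Lima
3, Vic, Marketing, 120000, Tokyo


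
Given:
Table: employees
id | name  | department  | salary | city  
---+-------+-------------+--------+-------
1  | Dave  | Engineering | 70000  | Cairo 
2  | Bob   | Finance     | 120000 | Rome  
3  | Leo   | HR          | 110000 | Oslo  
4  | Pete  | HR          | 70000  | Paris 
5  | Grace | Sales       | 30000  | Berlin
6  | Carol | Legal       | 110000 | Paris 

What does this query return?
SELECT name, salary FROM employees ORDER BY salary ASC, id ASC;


Sorting by salary ASC, then id ASC for ties

6 rows:
Grace, 30000
Dave, 70000
Pete, 70000
Leo, 110000
Carol, 110000
Bob, 120000


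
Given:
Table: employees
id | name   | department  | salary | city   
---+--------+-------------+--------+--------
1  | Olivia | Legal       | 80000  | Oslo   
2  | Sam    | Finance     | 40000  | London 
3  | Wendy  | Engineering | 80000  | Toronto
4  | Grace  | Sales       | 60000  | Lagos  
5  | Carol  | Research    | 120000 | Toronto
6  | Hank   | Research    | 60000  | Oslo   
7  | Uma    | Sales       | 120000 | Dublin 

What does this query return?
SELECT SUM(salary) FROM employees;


SUM(salary) = 80000 + 40000 + 80000 + 60000 + 120000 + 60000 + 120000 = 560000

560000


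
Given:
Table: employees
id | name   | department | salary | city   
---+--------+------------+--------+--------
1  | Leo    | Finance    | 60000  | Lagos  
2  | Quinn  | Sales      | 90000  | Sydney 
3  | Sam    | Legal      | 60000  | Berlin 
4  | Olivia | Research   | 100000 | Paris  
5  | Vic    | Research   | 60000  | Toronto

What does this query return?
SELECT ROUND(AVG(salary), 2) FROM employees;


SUM(salary) = 370000
COUNT = 5
ROUND(AVG, 2) = ROUND(370000 / 5, 2) = 74000.0

74000.0


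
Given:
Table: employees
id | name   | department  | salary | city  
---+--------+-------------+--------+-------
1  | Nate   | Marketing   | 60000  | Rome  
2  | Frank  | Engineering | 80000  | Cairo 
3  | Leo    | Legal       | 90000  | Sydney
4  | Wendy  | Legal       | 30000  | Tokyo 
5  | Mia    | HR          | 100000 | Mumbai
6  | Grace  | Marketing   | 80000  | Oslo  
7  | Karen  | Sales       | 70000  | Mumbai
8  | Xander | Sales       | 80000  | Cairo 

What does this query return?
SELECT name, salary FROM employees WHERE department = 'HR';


Filtering: department = 'HR'
Matching rows: 1

1 rows:
Mia, 100000


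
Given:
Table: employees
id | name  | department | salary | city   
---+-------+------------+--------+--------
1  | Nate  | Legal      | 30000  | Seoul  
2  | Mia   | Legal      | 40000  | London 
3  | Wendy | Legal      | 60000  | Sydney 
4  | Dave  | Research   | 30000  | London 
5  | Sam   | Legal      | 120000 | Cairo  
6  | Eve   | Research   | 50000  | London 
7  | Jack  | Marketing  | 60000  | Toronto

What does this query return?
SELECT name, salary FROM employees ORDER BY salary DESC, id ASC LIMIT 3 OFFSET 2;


Sort by salary DESC (id ASC tiebreak), then skip 2 and take 3
Rows 3 through 5

3 rows:
Jack, 60000
Eve, 50000
Mia, 40000


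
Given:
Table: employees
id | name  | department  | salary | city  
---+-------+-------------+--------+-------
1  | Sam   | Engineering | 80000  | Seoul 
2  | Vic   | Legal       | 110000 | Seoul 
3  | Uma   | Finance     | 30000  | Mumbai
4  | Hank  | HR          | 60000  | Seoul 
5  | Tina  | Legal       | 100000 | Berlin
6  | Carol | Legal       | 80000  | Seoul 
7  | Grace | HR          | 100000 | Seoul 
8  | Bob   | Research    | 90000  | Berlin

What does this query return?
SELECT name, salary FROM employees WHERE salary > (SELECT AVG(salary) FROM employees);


Subquery: AVG(salary) = 81250.0
Filtering: salary > 81250.0
  Vic (110000) -> MATCH
  Tina (100000) -> MATCH
  Grace (100000) -> MATCH
  Bob (90000) -> MATCH


4 rows:
Vic, 110000
Tina, 100000
Grace, 100000
Bob, 90000


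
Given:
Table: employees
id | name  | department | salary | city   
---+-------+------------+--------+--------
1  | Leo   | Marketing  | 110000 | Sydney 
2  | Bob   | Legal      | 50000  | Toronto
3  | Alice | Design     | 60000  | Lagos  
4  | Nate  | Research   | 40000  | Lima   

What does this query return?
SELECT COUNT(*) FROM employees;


COUNT(*) counts all rows

4


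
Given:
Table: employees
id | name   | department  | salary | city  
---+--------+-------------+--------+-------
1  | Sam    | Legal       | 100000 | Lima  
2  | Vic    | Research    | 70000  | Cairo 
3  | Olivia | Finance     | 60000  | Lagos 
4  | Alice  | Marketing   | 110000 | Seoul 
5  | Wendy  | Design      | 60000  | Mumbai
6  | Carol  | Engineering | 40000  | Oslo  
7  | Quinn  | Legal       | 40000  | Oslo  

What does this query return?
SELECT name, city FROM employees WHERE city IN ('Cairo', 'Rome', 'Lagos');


Filtering: city IN ('Cairo', 'Rome', 'Lagos')
Matching: 2 rows

2 rows:
Vic, Cairo
Olivia, Lagos


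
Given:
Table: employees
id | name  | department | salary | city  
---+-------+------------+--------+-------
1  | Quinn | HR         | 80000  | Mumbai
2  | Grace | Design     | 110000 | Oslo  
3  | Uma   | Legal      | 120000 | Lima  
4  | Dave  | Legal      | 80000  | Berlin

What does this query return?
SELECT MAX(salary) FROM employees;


Salaries: 80000, 110000, 120000, 80000
MAX = 120000

120000


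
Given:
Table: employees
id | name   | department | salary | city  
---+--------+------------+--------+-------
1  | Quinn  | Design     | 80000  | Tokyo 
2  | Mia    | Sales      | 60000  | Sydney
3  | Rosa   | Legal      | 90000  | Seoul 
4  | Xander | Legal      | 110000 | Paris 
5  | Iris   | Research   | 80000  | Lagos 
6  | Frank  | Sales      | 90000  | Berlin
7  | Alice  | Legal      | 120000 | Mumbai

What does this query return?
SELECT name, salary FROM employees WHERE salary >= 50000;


Filtering: salary >= 50000
Matching: 7 rows

7 rows:
Quinn, 80000
Mia, 60000
Rosa, 90000
Xander, 110000
Iris, 80000
Frank, 90000
Alice, 120000


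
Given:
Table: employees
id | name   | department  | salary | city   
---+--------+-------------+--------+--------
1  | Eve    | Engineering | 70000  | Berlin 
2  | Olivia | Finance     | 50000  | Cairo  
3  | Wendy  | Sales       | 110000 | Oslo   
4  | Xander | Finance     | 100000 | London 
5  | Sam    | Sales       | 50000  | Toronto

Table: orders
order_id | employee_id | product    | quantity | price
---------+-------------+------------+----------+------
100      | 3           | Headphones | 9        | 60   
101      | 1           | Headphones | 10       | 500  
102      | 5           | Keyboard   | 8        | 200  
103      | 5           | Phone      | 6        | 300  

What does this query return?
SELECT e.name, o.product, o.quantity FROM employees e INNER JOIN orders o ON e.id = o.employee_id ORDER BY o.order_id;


Joining employees.id = orders.employee_id:
  employee Wendy (id=3) -> order Headphones
  employee Eve (id=1) -> order Headphones
  employee Sam (id=5) -> order Keyboard
  employee Sam (id=5) -> order Phone


4 rows:
Wendy, Headphones, 9
Eve, Headphones, 10
Sam, Keyboard, 8
Sam, Phone, 6
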